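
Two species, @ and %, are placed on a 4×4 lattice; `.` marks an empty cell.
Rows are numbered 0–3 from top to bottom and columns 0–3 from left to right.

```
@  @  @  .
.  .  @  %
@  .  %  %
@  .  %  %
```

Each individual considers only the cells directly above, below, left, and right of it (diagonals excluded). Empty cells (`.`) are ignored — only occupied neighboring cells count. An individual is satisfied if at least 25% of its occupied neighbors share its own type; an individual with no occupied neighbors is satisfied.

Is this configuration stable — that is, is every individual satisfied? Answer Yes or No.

Row 0: (0,0)@ 1/1 ok · (0,1)@ 2/2 ok · (0,2)@ 2/2 ok
Row 1: (1,2)@ 1/3 ok · (1,3)% 1/2 ok
Row 2: (2,0)@ 1/1 ok · (2,2)% 2/3 ok · (2,3)% 3/3 ok
Row 3: (3,0)@ 1/1 ok · (3,2)% 2/2 ok · (3,3)% 2/2 ok
All meet the threshold, so the configuration is stable.

Yes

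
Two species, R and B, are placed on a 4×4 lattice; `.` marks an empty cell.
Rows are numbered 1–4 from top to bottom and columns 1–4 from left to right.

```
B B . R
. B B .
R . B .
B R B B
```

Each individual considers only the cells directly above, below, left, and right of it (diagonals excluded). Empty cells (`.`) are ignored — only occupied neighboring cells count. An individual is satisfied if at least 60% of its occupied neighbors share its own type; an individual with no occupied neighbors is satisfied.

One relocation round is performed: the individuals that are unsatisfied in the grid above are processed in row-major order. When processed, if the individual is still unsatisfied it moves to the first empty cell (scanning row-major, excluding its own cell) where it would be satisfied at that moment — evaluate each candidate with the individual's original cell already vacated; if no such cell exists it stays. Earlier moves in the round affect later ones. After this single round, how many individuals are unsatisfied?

Initially unsatisfied (in order): (3,1), (4,1), (4,2).
  (3,1): no empty cell satisfies it; stays.
  (4,1) → (1,3).
  (4,2) → (4,1).
Resulting grid:
B B B R
. B B .
R . B .
R . B B
Unsatisfied now: (1,4).

1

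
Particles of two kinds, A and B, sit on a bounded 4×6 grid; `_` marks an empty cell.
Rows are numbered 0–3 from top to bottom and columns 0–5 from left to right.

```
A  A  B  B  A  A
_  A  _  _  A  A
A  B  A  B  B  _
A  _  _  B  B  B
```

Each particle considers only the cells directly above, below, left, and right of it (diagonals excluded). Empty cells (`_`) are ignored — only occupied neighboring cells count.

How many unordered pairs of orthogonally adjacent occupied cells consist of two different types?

Scan each occupied cell's neighbors to the right and below so each pair is counted once.
From row 0: 2 unlike of 8 pairs (running 2/8).
From row 1: 2 unlike of 3 pairs (running 4/11).
From row 2: 3 unlike of 7 pairs (running 7/18).
From row 3: 0 unlike of 2 pairs (running 7/20).
Total adjacent occupied pairs: 20; unlike-type pairs: 7.

7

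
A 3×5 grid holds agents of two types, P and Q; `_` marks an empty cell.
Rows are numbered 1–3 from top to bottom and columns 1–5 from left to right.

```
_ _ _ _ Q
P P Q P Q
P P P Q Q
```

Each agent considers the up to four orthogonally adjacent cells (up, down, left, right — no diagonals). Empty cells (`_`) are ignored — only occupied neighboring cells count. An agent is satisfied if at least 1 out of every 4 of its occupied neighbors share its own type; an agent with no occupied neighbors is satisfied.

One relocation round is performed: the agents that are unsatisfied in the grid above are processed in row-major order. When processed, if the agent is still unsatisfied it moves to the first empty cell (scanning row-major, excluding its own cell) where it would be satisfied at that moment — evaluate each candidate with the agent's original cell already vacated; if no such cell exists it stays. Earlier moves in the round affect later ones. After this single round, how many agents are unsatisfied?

0

Initially unsatisfied (in order): (2,3), (2,4).
  (2,3) → (1,3).
  (2,4) → (1,1).
Resulting grid:
P _ Q _ Q
P P _ _ Q
P P P Q Q
All satisfied now.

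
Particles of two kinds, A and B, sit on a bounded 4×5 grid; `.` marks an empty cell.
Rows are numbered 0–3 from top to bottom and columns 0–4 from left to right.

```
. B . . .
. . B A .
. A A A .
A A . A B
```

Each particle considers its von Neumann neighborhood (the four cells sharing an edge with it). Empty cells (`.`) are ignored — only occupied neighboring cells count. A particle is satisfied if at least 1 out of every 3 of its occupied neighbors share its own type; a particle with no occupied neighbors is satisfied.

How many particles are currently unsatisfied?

2

(0,1)B 0/0 ✓
(1,2)B 0/2 ✗
(1,3)A 1/2 ✓
(2,1)A 2/2 ✓
(2,2)A 2/3 ✓
(2,3)A 3/3 ✓
(3,0)A 1/1 ✓
(3,1)A 2/2 ✓
(3,3)A 1/2 ✓
(3,4)B 0/1 ✗
Unsatisfied: (1,2), (3,4) — 2 in total.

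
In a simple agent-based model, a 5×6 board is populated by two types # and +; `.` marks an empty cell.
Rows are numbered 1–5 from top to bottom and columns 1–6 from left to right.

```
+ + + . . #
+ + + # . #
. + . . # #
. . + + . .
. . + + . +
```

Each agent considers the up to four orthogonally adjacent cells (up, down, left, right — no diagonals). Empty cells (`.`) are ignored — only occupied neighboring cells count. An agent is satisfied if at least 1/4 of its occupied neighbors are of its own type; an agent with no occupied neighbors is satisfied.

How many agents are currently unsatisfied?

(1,1)+ 2/2 satisfied
(1,2)+ 3/3 satisfied
(1,3)+ 2/2 satisfied
(1,6)# 1/1 satisfied
(2,1)+ 2/2 satisfied
(2,2)+ 4/4 satisfied
(2,3)+ 2/3 satisfied
(2,4)# 0/1 not
(2,6)# 2/2 satisfied
(3,2)+ 1/1 satisfied
(3,5)# 1/1 satisfied
(3,6)# 2/2 satisfied
(4,3)+ 2/2 satisfied
(4,4)+ 2/2 satisfied
(5,3)+ 2/2 satisfied
(5,4)+ 2/2 satisfied
(5,6)+ 0/0 satisfied
Unsatisfied: (2,4) — 1 in total.

1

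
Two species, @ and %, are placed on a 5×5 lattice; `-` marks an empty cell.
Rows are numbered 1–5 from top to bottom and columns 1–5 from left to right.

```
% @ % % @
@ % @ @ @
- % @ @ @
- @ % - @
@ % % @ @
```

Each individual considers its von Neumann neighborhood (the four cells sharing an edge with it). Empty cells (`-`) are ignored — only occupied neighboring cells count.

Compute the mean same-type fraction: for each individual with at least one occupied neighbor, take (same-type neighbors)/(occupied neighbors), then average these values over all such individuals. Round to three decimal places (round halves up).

0.470

(1,1)% 0/2
(1,2)@ 0/3
(1,3)% 1/3
(1,4)% 1/3
(1,5)@ 1/2
(2,1)@ 0/2
(2,2)% 1/4
(2,3)@ 2/4
(2,4)@ 3/4
(2,5)@ 3/3
(3,2)% 1/3
(3,3)@ 2/4
(3,4)@ 3/3
(3,5)@ 3/3
(4,2)@ 0/3
(4,3)% 1/3
(4,5)@ 2/2
(5,1)@ 0/1
(5,2)% 1/3
(5,3)% 2/3
(5,4)@ 1/2
(5,5)@ 2/2
Sum over 22 individuals: 0/2 + 0/3 + 1/3 + 1/3 + 1/2 + 0/2 + 1/4 + 2/4 + 3/4 + 3/3 + 1/3 + 2/4 + 3/3 + 3/3 + 0/3 + 1/3 + 2/2 + 0/1 + 1/3 + 2/3 + 1/2 + 2/2 = 31/3; mean = 31/3 ÷ 22 = 31/66 = 0.469696… → 0.470.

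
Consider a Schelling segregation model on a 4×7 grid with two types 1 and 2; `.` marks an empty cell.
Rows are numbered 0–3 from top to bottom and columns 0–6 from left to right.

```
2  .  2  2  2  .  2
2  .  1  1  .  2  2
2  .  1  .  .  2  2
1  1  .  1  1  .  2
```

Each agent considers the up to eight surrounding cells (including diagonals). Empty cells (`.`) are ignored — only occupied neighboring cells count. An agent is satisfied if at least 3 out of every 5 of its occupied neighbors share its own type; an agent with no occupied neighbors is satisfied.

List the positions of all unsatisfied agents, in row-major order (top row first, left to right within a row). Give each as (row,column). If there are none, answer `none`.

Row 0: (0,0)2 1/1 ok · (0,2)2 1/3 unhappy · (0,3)2 2/4 unhappy · (0,4)2 2/3 ok · (0,6)2 2/2 ok
Row 1: (1,0)2 2/2 ok · (1,2)1 2/4 unhappy · (1,3)1 2/5 unhappy · (1,5)2 5/5 ok · (1,6)2 4/4 ok
Row 2: (2,0)2 1/3 unhappy · (2,2)1 4/4 ok · (2,5)2 4/5 ok · (2,6)2 4/4 ok
Row 3: (3,0)1 1/2 unhappy · (3,1)1 2/3 ok · (3,3)1 2/2 ok · (3,4)1 1/2 unhappy · (3,6)2 2/2 ok

(0,2), (0,3), (1,2), (1,3), (2,0), (3,0), (3,4)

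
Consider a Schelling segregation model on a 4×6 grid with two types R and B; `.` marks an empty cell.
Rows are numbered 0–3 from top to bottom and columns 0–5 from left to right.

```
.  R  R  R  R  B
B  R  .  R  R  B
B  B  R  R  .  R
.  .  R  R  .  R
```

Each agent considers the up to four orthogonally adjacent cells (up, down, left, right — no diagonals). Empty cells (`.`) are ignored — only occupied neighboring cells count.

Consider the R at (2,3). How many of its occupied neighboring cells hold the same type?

3

Occupied neighbors of (2,3): (1,3)=R, (3,3)=R, (2,2)=R.
Same type (R): 3 of 3.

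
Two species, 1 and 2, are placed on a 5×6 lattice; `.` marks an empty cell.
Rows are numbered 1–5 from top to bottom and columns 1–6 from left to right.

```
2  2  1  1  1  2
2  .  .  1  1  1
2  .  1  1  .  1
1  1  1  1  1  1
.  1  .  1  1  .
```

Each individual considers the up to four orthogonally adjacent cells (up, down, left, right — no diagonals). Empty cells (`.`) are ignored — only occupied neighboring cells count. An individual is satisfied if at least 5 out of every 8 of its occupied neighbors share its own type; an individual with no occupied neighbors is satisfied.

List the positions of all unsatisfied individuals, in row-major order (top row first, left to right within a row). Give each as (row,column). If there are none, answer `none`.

(1,2), (1,3), (1,6), (3,1), (4,1)

(1,1)2 2/2 ✓
(1,2)2 1/2 ✗
(1,3)1 1/2 ✗
(1,4)1 3/3 ✓
(1,5)1 2/3 ✓
(1,6)2 0/2 ✗
(2,1)2 2/2 ✓
(2,4)1 3/3 ✓
(2,5)1 3/3 ✓
(2,6)1 2/3 ✓
(3,1)2 1/2 ✗
(3,3)1 2/2 ✓
(3,4)1 3/3 ✓
(3,6)1 2/2 ✓
(4,1)1 1/2 ✗
(4,2)1 3/3 ✓
(4,3)1 3/3 ✓
(4,4)1 4/4 ✓
(4,5)1 3/3 ✓
(4,6)1 2/2 ✓
(5,2)1 1/1 ✓
(5,4)1 2/2 ✓
(5,5)1 2/2 ✓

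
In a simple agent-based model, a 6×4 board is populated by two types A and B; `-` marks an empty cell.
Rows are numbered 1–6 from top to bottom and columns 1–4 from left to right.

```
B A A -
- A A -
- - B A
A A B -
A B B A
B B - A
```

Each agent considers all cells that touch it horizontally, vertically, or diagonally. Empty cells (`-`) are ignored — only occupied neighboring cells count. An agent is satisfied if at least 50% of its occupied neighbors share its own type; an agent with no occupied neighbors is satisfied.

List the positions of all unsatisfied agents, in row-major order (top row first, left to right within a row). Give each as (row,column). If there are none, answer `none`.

(1,1), (3,3), (3,4), (4,2), (5,1), (5,4)

Row 1: (1,1)B 0/2 unhappy · (1,2)A 3/4 ok · (1,3)A 3/3 ok
Row 2: (2,2)A 3/5 ok · (2,3)A 4/5 ok
Row 3: (3,3)B 1/5 unhappy · (3,4)A 1/3 unhappy
Row 4: (4,1)A 2/3 ok · (4,2)A 2/6 unhappy · (4,3)B 3/6 ok
Row 5: (5,1)A 2/5 unhappy · (5,2)B 4/7 ok · (5,3)B 3/6 ok · (5,4)A 1/3 unhappy
Row 6: (6,1)B 2/3 ok · (6,2)B 3/4 ok · (6,4)A 1/2 ok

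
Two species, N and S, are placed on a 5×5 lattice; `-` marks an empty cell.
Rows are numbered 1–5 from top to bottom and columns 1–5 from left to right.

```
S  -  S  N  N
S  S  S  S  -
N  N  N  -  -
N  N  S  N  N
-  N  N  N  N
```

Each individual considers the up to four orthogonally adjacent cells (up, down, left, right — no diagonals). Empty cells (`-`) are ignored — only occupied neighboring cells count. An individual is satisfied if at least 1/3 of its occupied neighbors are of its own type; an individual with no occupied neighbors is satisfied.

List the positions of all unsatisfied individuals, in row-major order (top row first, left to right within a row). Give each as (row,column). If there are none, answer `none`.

(4,3)

(1,1)S 1/1 ok
(1,3)S 1/2 ok
(1,4)N 1/3 ok
(1,5)N 1/1 ok
(2,1)S 2/3 ok
(2,2)S 2/3 ok
(2,3)S 3/4 ok
(2,4)S 1/2 ok
(3,1)N 2/3 ok
(3,2)N 3/4 ok
(3,3)N 1/3 ok
(4,1)N 2/2 ok
(4,2)N 3/4 ok
(4,3)S 0/4 unhappy
(4,4)N 2/3 ok
(4,5)N 2/2 ok
(5,2)N 2/2 ok
(5,3)N 2/3 ok
(5,4)N 3/3 ok
(5,5)N 2/2 ok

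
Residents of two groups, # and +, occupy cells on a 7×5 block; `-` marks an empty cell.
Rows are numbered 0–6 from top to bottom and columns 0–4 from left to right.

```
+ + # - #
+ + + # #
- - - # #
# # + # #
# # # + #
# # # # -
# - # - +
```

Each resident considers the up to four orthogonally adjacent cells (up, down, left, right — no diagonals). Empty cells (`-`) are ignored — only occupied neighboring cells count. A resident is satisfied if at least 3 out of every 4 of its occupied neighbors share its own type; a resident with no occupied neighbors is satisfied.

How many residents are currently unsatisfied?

(0,0)+ 2/2 ✓
(0,1)+ 2/3 ✗
(0,2)# 0/2 ✗
(0,4)# 1/1 ✓
(1,0)+ 2/2 ✓
(1,1)+ 3/3 ✓
(1,2)+ 1/3 ✗
(1,3)# 2/3 ✗
(1,4)# 3/3 ✓
(2,3)# 3/3 ✓
(2,4)# 3/3 ✓
(3,0)# 2/2 ✓
(3,1)# 2/3 ✗
(3,2)+ 0/3 ✗
(3,3)# 2/4 ✗
(3,4)# 3/3 ✓
(4,0)# 3/3 ✓
(4,1)# 4/4 ✓
(4,2)# 2/4 ✗
(4,3)+ 0/4 ✗
(4,4)# 1/2 ✗
(5,0)# 3/3 ✓
(5,1)# 3/3 ✓
(5,2)# 4/4 ✓
(5,3)# 1/2 ✗
(6,0)# 1/1 ✓
(6,2)# 1/1 ✓
(6,4)+ 0/0 ✓
Unsatisfied: (0,1), (0,2), (1,2), (1,3), (3,1), (3,2), (3,3), (4,2), (4,3), (4,4), (5,3) — 11 in total.

11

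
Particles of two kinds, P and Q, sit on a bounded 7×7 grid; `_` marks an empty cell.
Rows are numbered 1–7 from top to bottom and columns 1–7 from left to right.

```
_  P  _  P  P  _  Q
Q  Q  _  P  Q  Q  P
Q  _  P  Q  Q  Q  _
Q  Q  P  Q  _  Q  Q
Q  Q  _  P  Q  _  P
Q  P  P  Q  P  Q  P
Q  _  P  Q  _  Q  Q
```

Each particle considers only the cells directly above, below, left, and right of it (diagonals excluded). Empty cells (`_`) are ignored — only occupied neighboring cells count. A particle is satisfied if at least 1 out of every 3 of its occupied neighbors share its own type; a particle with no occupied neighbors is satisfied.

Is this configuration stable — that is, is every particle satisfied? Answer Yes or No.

No

(1,2)P 0/1 ✗
(1,4)P 2/2 ✓
(1,5)P 1/2 ✓
(1,7)Q 0/1 ✗
(2,1)Q 2/2 ✓
(2,2)Q 1/2 ✓
(2,4)P 1/3 ✓
(2,5)Q 2/4 ✓
(2,6)Q 2/3 ✓
(2,7)P 0/2 ✗
(3,1)Q 2/2 ✓
(3,3)P 1/2 ✓
(3,4)Q 2/4 ✓
(3,5)Q 3/3 ✓
(3,6)Q 3/3 ✓
(4,1)Q 3/3 ✓
(4,2)Q 2/3 ✓
(4,3)P 1/3 ✓
(4,4)Q 1/3 ✓
(4,6)Q 2/2 ✓
(4,7)Q 1/2 ✓
(5,1)Q 3/3 ✓
(5,2)Q 2/3 ✓
(5,4)P 0/3 ✗
(5,5)Q 0/2 ✗
(5,7)P 1/2 ✓
(6,1)Q 2/3 ✓
(6,2)P 1/3 ✓
(6,3)P 2/3 ✓
(6,4)Q 1/4 ✗
(6,5)P 0/3 ✗
(6,6)Q 1/3 ✓
(6,7)P 1/3 ✓
(7,1)Q 1/1 ✓
(7,3)P 1/2 ✓
(7,4)Q 1/2 ✓
(7,6)Q 2/2 ✓
(7,7)Q 1/2 ✓
For instance (1,2) has only 0/1 same-type neighbors, below 1/3.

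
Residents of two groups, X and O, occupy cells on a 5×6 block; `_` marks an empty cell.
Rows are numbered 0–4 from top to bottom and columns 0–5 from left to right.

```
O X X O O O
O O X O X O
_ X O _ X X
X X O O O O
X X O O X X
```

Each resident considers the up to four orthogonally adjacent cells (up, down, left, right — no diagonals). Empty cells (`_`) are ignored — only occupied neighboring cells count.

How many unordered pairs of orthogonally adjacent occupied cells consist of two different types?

19

Scan each occupied cell's neighbors to the right and below so each pair is counted once.
From row 0: 4 unlike of 11 pairs (running 4/11).
From row 1: 7 unlike of 9 pairs (running 11/20).
From row 2: 3 unlike of 6 pairs (running 14/26).
From row 3: 3 unlike of 11 pairs (running 17/37).
From row 4: 2 unlike of 5 pairs (running 19/42).
Total adjacent occupied pairs: 42; unlike-type pairs: 19.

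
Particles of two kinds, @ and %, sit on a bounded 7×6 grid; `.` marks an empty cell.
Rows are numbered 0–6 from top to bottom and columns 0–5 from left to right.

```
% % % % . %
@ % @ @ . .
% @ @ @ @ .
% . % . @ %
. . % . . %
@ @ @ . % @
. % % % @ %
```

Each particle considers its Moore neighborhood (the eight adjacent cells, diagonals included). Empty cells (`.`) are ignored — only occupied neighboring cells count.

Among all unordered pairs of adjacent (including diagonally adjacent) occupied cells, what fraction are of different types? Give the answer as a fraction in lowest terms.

Scan each occupied cell's neighbors to the right and below (and the two forward diagonals) so each pair is counted once.
Row 0: %(0,0)–%(0,1)= %(0,0)–@(1,0)≠ %(0,0)–%(1,1)= %(0,1)–%(0,2)= %(0,1)–%(1,1)= %(0,1)–@(1,2)≠ %(0,1)–@(1,0)≠ %(0,2)–%(0,3)= %(0,2)–@(1,2)≠ %(0,2)–@(1,3)≠ %(0,2)–%(1,1)= %(0,3)–@(1,3)≠ %(0,3)–@(1,2)≠  → 7/13 unlike.
Row 1: @(1,0)–%(1,1)≠ @(1,0)–%(2,0)≠ @(1,0)–@(2,1)= %(1,1)–@(1,2)≠ %(1,1)–@(2,1)≠ %(1,1)–@(2,2)≠ %(1,1)–%(2,0)= @(1,2)–@(1,3)= @(1,2)–@(2,2)= @(1,2)–@(2,3)= @(1,2)–@(2,1)= @(1,3)–@(2,3)= @(1,3)–@(2,4)= @(1,3)–@(2,2)=  → 5/14 unlike.
Row 2: %(2,0)–@(2,1)≠ %(2,0)–%(3,0)= @(2,1)–@(2,2)= @(2,1)–%(3,2)≠ @(2,1)–%(3,0)≠ @(2,2)–@(2,3)= @(2,2)–%(3,2)≠ @(2,3)–@(2,4)= @(2,3)–@(3,4)= @(2,3)–%(3,2)≠ @(2,4)–@(3,4)= @(2,4)–%(3,5)≠  → 6/12 unlike.
Row 3: %(3,2)–%(4,2)= @(3,4)–%(3,5)≠ @(3,4)–%(4,5)≠ %(3,5)–%(4,5)=  → 2/4 unlike.
Row 4: %(4,2)–@(5,2)≠ %(4,2)–@(5,1)≠ %(4,5)–@(5,5)≠ %(4,5)–%(5,4)=  → 3/4 unlike.
Row 5: @(5,0)–@(5,1)= @(5,0)–%(6,1)≠ @(5,1)–@(5,2)= @(5,1)–%(6,1)≠ @(5,1)–%(6,2)≠ @(5,2)–%(6,2)≠ @(5,2)–%(6,3)≠ @(5,2)–%(6,1)≠ %(5,4)–@(5,5)≠ %(5,4)–@(6,4)≠ %(5,4)–%(6,5)= %(5,4)–%(6,3)= @(5,5)–%(6,5)≠ @(5,5)–@(6,4)=  → 9/14 unlike.
Row 6: %(6,1)–%(6,2)= %(6,2)–%(6,3)= %(6,3)–@(6,4)≠ @(6,4)–%(6,5)≠  → 2/4 unlike.
Total adjacent occupied pairs: 65; unlike-type pairs: 34.
34/65 is already in lowest terms.

34/65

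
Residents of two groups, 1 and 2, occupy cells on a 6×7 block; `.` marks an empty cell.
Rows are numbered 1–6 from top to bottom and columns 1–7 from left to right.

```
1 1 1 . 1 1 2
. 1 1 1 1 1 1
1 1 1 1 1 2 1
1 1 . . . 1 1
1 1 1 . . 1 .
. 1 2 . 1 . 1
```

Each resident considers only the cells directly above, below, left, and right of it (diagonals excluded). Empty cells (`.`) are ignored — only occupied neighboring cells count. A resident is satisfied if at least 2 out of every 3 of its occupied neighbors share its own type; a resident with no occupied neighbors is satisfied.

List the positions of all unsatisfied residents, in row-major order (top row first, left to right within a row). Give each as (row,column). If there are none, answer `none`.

Row 1: (1,1)1 1/1 ✓ · (1,2)1 3/3 ✓ · (1,3)1 2/2 ✓ · (1,5)1 2/2 ✓ · (1,6)1 2/3 ✓ · (1,7)2 0/2 ✗
Row 2: (2,2)1 3/3 ✓ · (2,3)1 4/4 ✓ · (2,4)1 3/3 ✓ · (2,5)1 4/4 ✓ · (2,6)1 3/4 ✓ · (2,7)1 2/3 ✓
Row 3: (3,1)1 2/2 ✓ · (3,2)1 4/4 ✓ · (3,3)1 3/3 ✓ · (3,4)1 3/3 ✓ · (3,5)1 2/3 ✓ · (3,6)2 0/4 ✗ · (3,7)1 2/3 ✓
Row 4: (4,1)1 3/3 ✓ · (4,2)1 3/3 ✓ · (4,6)1 2/3 ✓ · (4,7)1 2/2 ✓
Row 5: (5,1)1 2/2 ✓ · (5,2)1 4/4 ✓ · (5,3)1 1/2 ✗ · (5,6)1 1/1 ✓
Row 6: (6,2)1 1/2 ✗ · (6,3)2 0/2 ✗ · (6,5)1 0/0 ✓ · (6,7)1 0/0 ✓

(1,7), (3,6), (5,3), (6,2), (6,3)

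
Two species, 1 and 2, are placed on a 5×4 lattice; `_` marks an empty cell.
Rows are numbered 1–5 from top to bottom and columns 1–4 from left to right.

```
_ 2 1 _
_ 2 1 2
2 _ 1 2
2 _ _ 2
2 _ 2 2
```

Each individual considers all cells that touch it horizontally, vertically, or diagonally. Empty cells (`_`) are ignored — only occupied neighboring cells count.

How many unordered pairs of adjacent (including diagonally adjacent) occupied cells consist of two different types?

11

Scan each occupied cell's neighbors to the right and below (and the two forward diagonals) so each pair is counted once.
Row 1: 2(1,2)–1(1,3)≠ 2(1,2)–2(2,2)= 2(1,2)–1(2,3)≠ 1(1,3)–1(2,3)= 1(1,3)–2(2,4)≠ 1(1,3)–2(2,2)≠  → 4/6 unlike.
Row 2: 2(2,2)–1(2,3)≠ 2(2,2)–1(3,3)≠ 2(2,2)–2(3,1)= 1(2,3)–2(2,4)≠ 1(2,3)–1(3,3)= 1(2,3)–2(3,4)≠ 2(2,4)–2(3,4)= 2(2,4)–1(3,3)≠  → 5/8 unlike.
Row 3: 2(3,1)–2(4,1)= 1(3,3)–2(3,4)≠ 1(3,3)–2(4,4)≠ 2(3,4)–2(4,4)=  → 2/4 unlike.
Row 4: 2(4,1)–2(5,1)= 2(4,4)–2(5,4)= 2(4,4)–2(5,3)=  → 0/3 unlike.
Row 5: 2(5,3)–2(5,4)=  → 0/1 unlike.
Total adjacent occupied pairs: 22; unlike-type pairs: 11.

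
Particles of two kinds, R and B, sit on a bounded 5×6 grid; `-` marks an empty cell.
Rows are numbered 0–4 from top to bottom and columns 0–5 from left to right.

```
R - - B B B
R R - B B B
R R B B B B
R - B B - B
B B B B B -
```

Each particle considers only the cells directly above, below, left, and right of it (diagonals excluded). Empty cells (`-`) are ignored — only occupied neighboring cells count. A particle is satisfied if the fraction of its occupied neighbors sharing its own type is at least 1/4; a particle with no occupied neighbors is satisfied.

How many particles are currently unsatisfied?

Row 0: (0,0)R 1/1 ✓ · (0,3)B 2/2 ✓ · (0,4)B 3/3 ✓ · (0,5)B 2/2 ✓
Row 1: (1,0)R 3/3 ✓ · (1,1)R 2/2 ✓ · (1,3)B 3/3 ✓ · (1,4)B 4/4 ✓ · (1,5)B 3/3 ✓
Row 2: (2,0)R 3/3 ✓ · (2,1)R 2/3 ✓ · (2,2)B 2/3 ✓ · (2,3)B 4/4 ✓ · (2,4)B 3/3 ✓ · (2,5)B 3/3 ✓
Row 3: (3,0)R 1/2 ✓ · (3,2)B 3/3 ✓ · (3,3)B 3/3 ✓ · (3,5)B 1/1 ✓
Row 4: (4,0)B 1/2 ✓ · (4,1)B 2/2 ✓ · (4,2)B 3/3 ✓ · (4,3)B 3/3 ✓ · (4,4)B 1/1 ✓
Every one meets the threshold.

0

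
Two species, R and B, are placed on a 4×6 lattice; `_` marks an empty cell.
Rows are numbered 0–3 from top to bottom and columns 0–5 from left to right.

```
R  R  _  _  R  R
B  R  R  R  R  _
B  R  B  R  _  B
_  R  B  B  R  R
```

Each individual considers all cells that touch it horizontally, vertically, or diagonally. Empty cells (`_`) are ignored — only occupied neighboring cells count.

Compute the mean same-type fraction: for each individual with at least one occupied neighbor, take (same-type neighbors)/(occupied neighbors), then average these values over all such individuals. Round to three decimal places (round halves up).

0.541

(0,0)R 2/3
(0,1)R 3/4
(0,4)R 3/3
(0,5)R 2/2
(1,0)B 1/5
(1,1)R 4/7
(1,2)R 5/6
(1,3)R 4/5
(1,4)R 4/5
(2,0)B 1/4
(2,1)R 3/7
(2,2)B 2/8
(2,3)R 4/7
(2,5)B 0/3
(3,1)R 1/4
(3,2)B 2/5
(3,3)B 2/4
(3,4)R 2/4
(3,5)R 1/2
Sum over 19 individuals: 2/3 + 3/4 + 3/3 + 2/2 + 1/5 + 4/7 + 5/6 + 4/5 + 4/5 + 1/4 + 3/7 + 2/8 + 4/7 + 0/3 + 1/4 + 2/5 + 2/4 + 2/4 + 1/2 = 719/70; mean = 719/70 ÷ 19 = 719/1330 = 0.540601… → 0.541.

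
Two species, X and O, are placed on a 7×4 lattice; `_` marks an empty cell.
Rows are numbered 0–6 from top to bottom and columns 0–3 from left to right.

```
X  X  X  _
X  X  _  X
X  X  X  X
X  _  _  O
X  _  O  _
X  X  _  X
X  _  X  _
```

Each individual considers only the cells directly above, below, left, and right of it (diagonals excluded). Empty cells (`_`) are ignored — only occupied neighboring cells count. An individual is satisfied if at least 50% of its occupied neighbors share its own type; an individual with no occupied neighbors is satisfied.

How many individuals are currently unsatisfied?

(0,0)X 2/2 satisfied
(0,1)X 3/3 satisfied
(0,2)X 1/1 satisfied
(1,0)X 3/3 satisfied
(1,1)X 3/3 satisfied
(1,3)X 1/1 satisfied
(2,0)X 3/3 satisfied
(2,1)X 3/3 satisfied
(2,2)X 2/2 satisfied
(2,3)X 2/3 satisfied
(3,0)X 2/2 satisfied
(3,3)O 0/1 not
(4,0)X 2/2 satisfied
(4,2)O 0/0 satisfied
(5,0)X 3/3 satisfied
(5,1)X 1/1 satisfied
(5,3)X 0/0 satisfied
(6,0)X 1/1 satisfied
(6,2)X 0/0 satisfied
Unsatisfied: (3,3) — 1 in total.

1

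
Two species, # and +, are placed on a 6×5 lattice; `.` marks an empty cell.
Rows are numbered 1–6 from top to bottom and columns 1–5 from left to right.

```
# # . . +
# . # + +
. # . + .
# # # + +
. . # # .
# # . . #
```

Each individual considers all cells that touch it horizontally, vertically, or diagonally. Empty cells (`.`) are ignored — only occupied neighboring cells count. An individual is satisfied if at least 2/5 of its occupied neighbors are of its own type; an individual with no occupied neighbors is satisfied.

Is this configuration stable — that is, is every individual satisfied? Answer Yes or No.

(1,1)# 2/2 satisfied
(1,2)# 3/3 satisfied
(1,5)+ 2/2 satisfied
(2,1)# 3/3 satisfied
(2,3)# 2/4 satisfied
(2,4)+ 3/4 satisfied
(2,5)+ 3/3 satisfied
(3,2)# 5/5 satisfied
(3,4)+ 4/6 satisfied
(4,1)# 2/2 satisfied
(4,2)# 4/4 satisfied
(4,3)# 4/6 satisfied
(4,4)+ 2/5 satisfied
(4,5)+ 2/3 satisfied
(5,3)# 4/5 satisfied
(5,4)# 3/5 satisfied
(6,1)# 1/1 satisfied
(6,2)# 2/2 satisfied
(6,5)# 1/1 satisfied
All meet the threshold, so the configuration is stable.

Yes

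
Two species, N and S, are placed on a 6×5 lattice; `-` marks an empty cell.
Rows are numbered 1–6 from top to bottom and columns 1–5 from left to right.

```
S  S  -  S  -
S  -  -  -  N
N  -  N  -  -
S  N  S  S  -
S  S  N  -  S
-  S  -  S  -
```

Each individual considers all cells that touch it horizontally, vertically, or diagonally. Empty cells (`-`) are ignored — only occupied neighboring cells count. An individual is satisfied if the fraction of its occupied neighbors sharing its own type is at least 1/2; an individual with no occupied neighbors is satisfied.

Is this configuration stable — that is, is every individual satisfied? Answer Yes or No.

Row 1: (1,1)S 2/2 satisfied · (1,2)S 2/2 satisfied · (1,4)S 0/1 not
Row 2: (2,1)S 2/3 satisfied · (2,5)N 0/1 not
Row 3: (3,1)N 1/3 not · (3,3)N 1/3 not
Row 4: (4,1)S 2/4 satisfied · (4,2)N 3/7 not · (4,3)S 2/5 not · (4,4)S 2/4 satisfied
Row 5: (5,1)S 3/4 satisfied · (5,2)S 4/6 satisfied · (5,3)N 1/6 not · (5,5)S 2/2 satisfied
Row 6: (6,2)S 2/3 satisfied · (6,4)S 1/2 satisfied
For instance (1,4) has only 0/1 same-type neighbors, below 1/2.

No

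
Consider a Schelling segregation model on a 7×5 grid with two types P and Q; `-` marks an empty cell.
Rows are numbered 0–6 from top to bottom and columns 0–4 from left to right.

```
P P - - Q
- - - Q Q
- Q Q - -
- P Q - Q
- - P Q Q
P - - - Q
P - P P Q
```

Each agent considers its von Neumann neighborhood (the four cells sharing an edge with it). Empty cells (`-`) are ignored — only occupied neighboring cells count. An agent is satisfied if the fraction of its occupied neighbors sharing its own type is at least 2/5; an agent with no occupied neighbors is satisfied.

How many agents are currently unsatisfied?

(0,0)P 1/1 ✓
(0,1)P 1/1 ✓
(0,4)Q 1/1 ✓
(1,3)Q 1/1 ✓
(1,4)Q 2/2 ✓
(2,1)Q 1/2 ✓
(2,2)Q 2/2 ✓
(3,1)P 0/2 ✗
(3,2)Q 1/3 ✗
(3,4)Q 1/1 ✓
(4,2)P 0/2 ✗
(4,3)Q 1/2 ✓
(4,4)Q 3/3 ✓
(5,0)P 1/1 ✓
(5,4)Q 2/2 ✓
(6,0)P 1/1 ✓
(6,2)P 1/1 ✓
(6,3)P 1/2 ✓
(6,4)Q 1/2 ✓
Unsatisfied: (3,1), (3,2), (4,2) — 3 in total.

3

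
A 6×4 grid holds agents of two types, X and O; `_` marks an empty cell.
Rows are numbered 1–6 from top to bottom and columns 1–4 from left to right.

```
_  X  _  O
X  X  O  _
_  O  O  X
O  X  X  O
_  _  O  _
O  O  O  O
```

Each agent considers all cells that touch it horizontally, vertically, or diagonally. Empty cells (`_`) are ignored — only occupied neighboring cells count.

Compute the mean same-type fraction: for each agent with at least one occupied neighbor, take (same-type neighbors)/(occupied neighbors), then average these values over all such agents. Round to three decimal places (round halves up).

0.620

Row 1: (1,2)X 2/3 · (1,4)O 1/1
Row 2: (2,1)X 2/3 · (2,2)X 2/5 · (2,3)O 3/6
Row 3: (3,2)O 3/7 · (3,3)O 3/7 · (3,4)X 1/4
Row 4: (4,1)O 1/2 · (4,2)X 1/5 · (4,3)X 2/6 · (4,4)O 2/4
Row 5: (5,3)O 4/6
Row 6: (6,1)O 1/1 · (6,2)O 3/3 · (6,3)O 3/3 · (6,4)O 2/2
Sum over 17 agents: 2/3 + 1/1 + 2/3 + 2/5 + 3/6 + 3/7 + 3/7 + 1/4 + 1/2 + 1/5 + 2/6 + 2/4 + 4/6 + 1/1 + 3/3 + 3/3 + 2/2 = 4427/420; mean = 4427/420 ÷ 17 = 4427/7140 = 0.620028… → 0.620.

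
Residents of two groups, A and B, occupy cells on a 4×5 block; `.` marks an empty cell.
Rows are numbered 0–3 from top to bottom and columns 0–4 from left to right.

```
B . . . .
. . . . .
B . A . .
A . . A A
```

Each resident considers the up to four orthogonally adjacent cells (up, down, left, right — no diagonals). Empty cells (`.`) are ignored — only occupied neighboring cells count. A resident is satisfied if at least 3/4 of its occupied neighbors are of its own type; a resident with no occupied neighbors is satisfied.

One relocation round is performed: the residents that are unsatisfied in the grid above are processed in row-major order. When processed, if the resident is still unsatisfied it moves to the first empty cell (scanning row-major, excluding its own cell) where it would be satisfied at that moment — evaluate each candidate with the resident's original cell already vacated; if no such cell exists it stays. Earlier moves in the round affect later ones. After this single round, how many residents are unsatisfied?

Initially unsatisfied (in order): (2,0), (3,0).
  (2,0) → (0,1).
  (3,0): now satisfied by earlier moves; stays.
Resulting grid:
B B . . .
. . . . .
. . A . .
A . . A A
All satisfied now.

0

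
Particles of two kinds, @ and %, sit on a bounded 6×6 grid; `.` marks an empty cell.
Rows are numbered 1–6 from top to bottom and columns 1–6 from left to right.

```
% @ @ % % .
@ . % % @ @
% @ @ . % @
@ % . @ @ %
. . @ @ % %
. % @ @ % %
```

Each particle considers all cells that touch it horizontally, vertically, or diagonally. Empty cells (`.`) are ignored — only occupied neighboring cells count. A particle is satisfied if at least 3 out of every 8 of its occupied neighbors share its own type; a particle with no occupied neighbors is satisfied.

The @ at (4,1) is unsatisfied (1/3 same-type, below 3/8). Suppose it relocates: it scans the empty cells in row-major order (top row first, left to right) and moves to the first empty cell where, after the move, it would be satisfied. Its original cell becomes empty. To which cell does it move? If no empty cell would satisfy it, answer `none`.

(1,6)

Vacating (4,1). Empty cells in order:
  (1,6): 2/3 same-type → satisfied — stop here.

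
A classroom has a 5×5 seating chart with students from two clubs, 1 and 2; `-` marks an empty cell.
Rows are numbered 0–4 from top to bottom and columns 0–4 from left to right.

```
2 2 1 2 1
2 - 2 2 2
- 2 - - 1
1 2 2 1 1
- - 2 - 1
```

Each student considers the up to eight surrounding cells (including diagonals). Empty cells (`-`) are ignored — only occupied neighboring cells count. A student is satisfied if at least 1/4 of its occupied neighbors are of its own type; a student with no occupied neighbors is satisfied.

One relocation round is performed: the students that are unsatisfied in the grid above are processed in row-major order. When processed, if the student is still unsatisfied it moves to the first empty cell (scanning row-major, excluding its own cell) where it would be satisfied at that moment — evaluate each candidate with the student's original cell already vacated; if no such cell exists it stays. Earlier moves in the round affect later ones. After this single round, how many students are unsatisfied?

Initially unsatisfied (in order): (0,2), (0,4), (3,0).
  (0,2) → (2,0).
  (0,4) → (2,3).
  (3,0): now satisfied by earlier moves; stays.
Resulting grid:
2 2 - 2 -
2 - 2 2 2
1 2 - 1 1
1 2 2 1 1
- - 2 - 1
All satisfied now.

0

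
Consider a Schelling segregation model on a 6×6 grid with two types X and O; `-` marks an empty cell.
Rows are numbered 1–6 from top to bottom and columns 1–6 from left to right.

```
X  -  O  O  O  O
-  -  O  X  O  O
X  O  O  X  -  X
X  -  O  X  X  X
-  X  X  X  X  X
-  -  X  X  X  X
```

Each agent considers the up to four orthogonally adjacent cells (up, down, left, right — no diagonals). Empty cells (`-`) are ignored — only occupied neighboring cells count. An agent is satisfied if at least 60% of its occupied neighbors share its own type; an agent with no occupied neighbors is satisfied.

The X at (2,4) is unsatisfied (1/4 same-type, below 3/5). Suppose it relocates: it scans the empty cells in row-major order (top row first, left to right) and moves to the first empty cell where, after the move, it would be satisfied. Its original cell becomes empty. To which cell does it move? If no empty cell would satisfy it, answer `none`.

Vacating (2,4). Empty cells in order:
  (1,2): 1/2 same-type → still unsatisfied.
  (2,1): 2/2 same-type → satisfied — stop here.

(2,1)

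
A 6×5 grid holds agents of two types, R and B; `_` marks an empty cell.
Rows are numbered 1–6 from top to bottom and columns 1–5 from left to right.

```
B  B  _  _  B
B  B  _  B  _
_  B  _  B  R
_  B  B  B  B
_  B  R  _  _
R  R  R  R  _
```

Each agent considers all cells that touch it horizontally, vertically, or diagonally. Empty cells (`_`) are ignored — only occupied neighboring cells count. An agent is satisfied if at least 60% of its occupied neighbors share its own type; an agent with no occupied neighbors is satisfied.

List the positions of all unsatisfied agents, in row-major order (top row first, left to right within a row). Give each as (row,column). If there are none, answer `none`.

(3,5), (5,2), (5,3), (6,1)

Row 1: (1,1)B 3/3 satisfied · (1,2)B 3/3 satisfied · (1,5)B 1/1 satisfied
Row 2: (2,1)B 4/4 satisfied · (2,2)B 4/4 satisfied · (2,4)B 2/3 satisfied
Row 3: (3,2)B 4/4 satisfied · (3,4)B 4/5 satisfied · (3,5)R 0/4 not
Row 4: (4,2)B 3/4 satisfied · (4,3)B 5/6 satisfied · (4,4)B 3/5 satisfied · (4,5)B 2/3 satisfied
Row 5: (5,2)B 2/6 not · (5,3)R 3/7 not
Row 6: (6,1)R 1/2 not · (6,2)R 3/4 satisfied · (6,3)R 3/4 satisfied · (6,4)R 2/2 satisfied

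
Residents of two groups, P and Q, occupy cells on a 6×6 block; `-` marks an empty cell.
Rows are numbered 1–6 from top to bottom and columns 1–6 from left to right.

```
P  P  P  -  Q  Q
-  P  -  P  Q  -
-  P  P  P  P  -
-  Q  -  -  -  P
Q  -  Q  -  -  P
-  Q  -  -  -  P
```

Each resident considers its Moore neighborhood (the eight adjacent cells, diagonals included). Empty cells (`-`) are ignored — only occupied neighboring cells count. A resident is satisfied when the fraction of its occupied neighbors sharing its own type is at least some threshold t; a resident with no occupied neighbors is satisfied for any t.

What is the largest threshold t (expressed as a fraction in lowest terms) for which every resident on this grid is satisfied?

Row 1: (1,1)P 2/2 · (1,2)P 3/3 · (1,3)P 3/3 · (1,5)Q 2/3 · (1,6)Q 2/2
Row 2: (2,2)P 5/5 · (2,4)P 4/6 · (2,5)Q 2/5
Row 3: (3,2)P 2/3 · (3,3)P 4/5 · (3,4)P 3/4 · (3,5)P 3/4
Row 4: (4,2)Q 2/4 · (4,6)P 2/2
Row 5: (5,1)Q 2/2 · (5,3)Q 2/2 · (5,6)P 2/2
Row 6: (6,2)Q 2/2 · (6,6)P 1/1
The smallest same-type fraction is 2/5 at (2,5), which reduces to 2/5. Any threshold above that leaves this resident unsatisfied.

2/5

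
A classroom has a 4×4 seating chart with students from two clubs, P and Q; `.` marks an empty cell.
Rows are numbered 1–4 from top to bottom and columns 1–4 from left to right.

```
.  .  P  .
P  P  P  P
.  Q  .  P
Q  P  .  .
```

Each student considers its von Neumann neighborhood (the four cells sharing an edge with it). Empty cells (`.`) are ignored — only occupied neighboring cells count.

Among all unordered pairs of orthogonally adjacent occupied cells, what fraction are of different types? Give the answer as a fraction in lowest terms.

3/8

Scan each occupied cell's neighbors to the right and below so each pair is counted once.
Row 1: P(1,3)–P(2,3)=  → 0/1 unlike.
Row 2: P(2,1)–P(2,2)= P(2,2)–P(2,3)= P(2,2)–Q(3,2)≠ P(2,3)–P(2,4)= P(2,4)–P(3,4)=  → 1/5 unlike.
Row 3: Q(3,2)–P(4,2)≠  → 1/1 unlike.
Row 4: Q(4,1)–P(4,2)≠  → 1/1 unlike.
Total adjacent occupied pairs: 8; unlike-type pairs: 3.
3/8 is already in lowest terms.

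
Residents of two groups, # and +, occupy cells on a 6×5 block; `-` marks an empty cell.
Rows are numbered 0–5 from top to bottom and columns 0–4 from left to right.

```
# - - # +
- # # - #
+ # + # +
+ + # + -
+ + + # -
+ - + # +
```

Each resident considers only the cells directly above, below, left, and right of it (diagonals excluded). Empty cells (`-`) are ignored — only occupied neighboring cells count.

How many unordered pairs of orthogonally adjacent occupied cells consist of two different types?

Scan each occupied cell's neighbors to the right and below so each pair is counted once.
Row 0: #(0,3)–+(0,4)≠ +(0,4)–#(1,4)≠  → 2/2 unlike.
Row 1: #(1,1)–#(1,2)= #(1,1)–#(2,1)= #(1,2)–+(2,2)≠ #(1,4)–+(2,4)≠  → 2/4 unlike.
Row 2: +(2,0)–#(2,1)≠ +(2,0)–+(3,0)= #(2,1)–+(2,2)≠ #(2,1)–+(3,1)≠ +(2,2)–#(2,3)≠ +(2,2)–#(3,2)≠ #(2,3)–+(2,4)≠ #(2,3)–+(3,3)≠  → 7/8 unlike.
Row 3: +(3,0)–+(3,1)= +(3,0)–+(4,0)= +(3,1)–#(3,2)≠ +(3,1)–+(4,1)= #(3,2)–+(3,3)≠ #(3,2)–+(4,2)≠ +(3,3)–#(4,3)≠  → 4/7 unlike.
Row 4: +(4,0)–+(4,1)= +(4,0)–+(5,0)= +(4,1)–+(4,2)= +(4,2)–#(4,3)≠ +(4,2)–+(5,2)= #(4,3)–#(5,3)=  → 1/6 unlike.
Row 5: +(5,2)–#(5,3)≠ #(5,3)–+(5,4)≠  → 2/2 unlike.
Total adjacent occupied pairs: 29; unlike-type pairs: 18.

18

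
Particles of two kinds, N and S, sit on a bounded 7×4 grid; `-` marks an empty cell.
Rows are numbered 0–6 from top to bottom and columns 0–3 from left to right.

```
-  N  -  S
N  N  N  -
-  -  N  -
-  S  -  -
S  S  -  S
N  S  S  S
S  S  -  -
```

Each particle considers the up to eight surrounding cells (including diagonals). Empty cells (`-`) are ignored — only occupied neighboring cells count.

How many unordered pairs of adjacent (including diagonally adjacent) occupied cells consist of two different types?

7

Scan each occupied cell's neighbors to the right and below (and the two forward diagonals) so each pair is counted once.
From row 0: 1 unlike of 4 pairs (running 1/4).
From row 1: 0 unlike of 4 pairs (running 1/8).
From row 2: 1 unlike of 1 pairs (running 2/9).
From row 3: 0 unlike of 2 pairs (running 2/11).
From row 4: 2 unlike of 8 pairs (running 4/19).
From row 5: 3 unlike of 8 pairs (running 7/27).
From row 6: 0 unlike of 1 pairs (running 7/28).
Total adjacent occupied pairs: 28; unlike-type pairs: 7.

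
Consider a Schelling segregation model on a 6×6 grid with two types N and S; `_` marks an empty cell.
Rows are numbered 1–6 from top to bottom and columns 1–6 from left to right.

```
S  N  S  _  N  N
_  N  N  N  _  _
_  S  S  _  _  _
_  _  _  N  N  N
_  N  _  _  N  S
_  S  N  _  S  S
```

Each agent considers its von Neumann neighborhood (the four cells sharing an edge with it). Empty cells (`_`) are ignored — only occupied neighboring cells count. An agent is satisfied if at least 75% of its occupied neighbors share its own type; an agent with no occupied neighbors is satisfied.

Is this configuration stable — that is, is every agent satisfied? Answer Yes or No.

Row 1: (1,1)S 0/1 ✗ · (1,2)N 1/3 ✗ · (1,3)S 0/2 ✗ · (1,5)N 1/1 ✓ · (1,6)N 1/1 ✓
Row 2: (2,2)N 2/3 ✗ · (2,3)N 2/4 ✗ · (2,4)N 1/1 ✓
Row 3: (3,2)S 1/2 ✗ · (3,3)S 1/2 ✗
Row 4: (4,4)N 1/1 ✓ · (4,5)N 3/3 ✓ · (4,6)N 1/2 ✗
Row 5: (5,2)N 0/1 ✗ · (5,5)N 1/3 ✗ · (5,6)S 1/3 ✗
Row 6: (6,2)S 0/2 ✗ · (6,3)N 0/1 ✗ · (6,5)S 1/2 ✗ · (6,6)S 2/2 ✓
For instance (1,1) has only 0/1 same-type neighbors, below 3/4.

No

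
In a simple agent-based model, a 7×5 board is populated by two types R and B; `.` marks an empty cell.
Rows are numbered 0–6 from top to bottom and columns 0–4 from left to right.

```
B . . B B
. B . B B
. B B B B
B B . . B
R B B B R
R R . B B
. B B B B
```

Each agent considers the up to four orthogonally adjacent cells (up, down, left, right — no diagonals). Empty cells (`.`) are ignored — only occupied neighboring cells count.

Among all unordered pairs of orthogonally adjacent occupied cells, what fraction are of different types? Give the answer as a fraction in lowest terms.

7/32

Scan each occupied cell's neighbors to the right and below so each pair is counted once.
Row 0: B(0,3)–B(0,4)= B(0,3)–B(1,3)= B(0,4)–B(1,4)=  → 0/3 unlike.
Row 1: B(1,1)–B(2,1)= B(1,3)–B(1,4)= B(1,3)–B(2,3)= B(1,4)–B(2,4)=  → 0/4 unlike.
Row 2: B(2,1)–B(2,2)= B(2,1)–B(3,1)= B(2,2)–B(2,3)= B(2,3)–B(2,4)= B(2,4)–B(3,4)=  → 0/5 unlike.
Row 3: B(3,0)–B(3,1)= B(3,0)–R(4,0)≠ B(3,1)–B(4,1)= B(3,4)–R(4,4)≠  → 2/4 unlike.
Row 4: R(4,0)–B(4,1)≠ R(4,0)–R(5,0)= B(4,1)–B(4,2)= B(4,1)–R(5,1)≠ B(4,2)–B(4,3)= B(4,3)–R(4,4)≠ B(4,3)–B(5,3)= R(4,4)–B(5,4)≠  → 4/8 unlike.
Row 5: R(5,0)–R(5,1)= R(5,1)–B(6,1)≠ B(5,3)–B(5,4)= B(5,3)–B(6,3)= B(5,4)–B(6,4)=  → 1/5 unlike.
Row 6: B(6,1)–B(6,2)= B(6,2)–B(6,3)= B(6,3)–B(6,4)=  → 0/3 unlike.
Total adjacent occupied pairs: 32; unlike-type pairs: 7.
7/32 is already in lowest terms.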